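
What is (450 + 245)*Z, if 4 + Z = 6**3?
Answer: 147340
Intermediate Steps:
Z = 212 (Z = -4 + 6**3 = -4 + 216 = 212)
(450 + 245)*Z = (450 + 245)*212 = 695*212 = 147340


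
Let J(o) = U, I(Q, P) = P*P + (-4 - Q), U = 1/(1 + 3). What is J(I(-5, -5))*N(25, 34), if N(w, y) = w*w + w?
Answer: 325/2 ≈ 162.50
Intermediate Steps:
U = 1/4 ≈ 0.25000
N(w, y) = w + w**2 (N(w, y) = w**2 + w = w + w**2)
I(Q, P) = -4 + P**2 - Q (I(Q, P) = P**2 + (-4 - Q) = -4 + P**2 - Q)
J(o) = 1/4
J(I(-5, -5))*N(25, 34) = (25*(1 + 25))/4 = (25*26)/4 = (1/4)*650 = 325/2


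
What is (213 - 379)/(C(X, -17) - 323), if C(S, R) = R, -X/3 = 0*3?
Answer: 83/170 ≈ 0.48824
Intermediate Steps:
X = 0 (X = -0*3 = -3*0 = 0)
(213 - 379)/(C(X, -17) - 323) = (213 - 379)/(-17 - 323) = -166/(-340) = -166*(-1/340) = 83/170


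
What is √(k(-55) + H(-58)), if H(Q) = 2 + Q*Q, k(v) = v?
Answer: √3311 ≈ 57.541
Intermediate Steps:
H(Q) = 2 + Q²
√(k(-55) + H(-58)) = √(-55 + (2 + (-58)²)) = √(-55 + (2 + 3364)) = √(-55 + 3366) = √3311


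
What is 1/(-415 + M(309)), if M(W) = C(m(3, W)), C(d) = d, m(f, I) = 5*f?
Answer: -1/400 ≈ -0.0025000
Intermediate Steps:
M(W) = 15 (M(W) = 5*3 = 15)
1/(-415 + M(309)) = 1/(-415 + 15) = 1/(-400) = -1/400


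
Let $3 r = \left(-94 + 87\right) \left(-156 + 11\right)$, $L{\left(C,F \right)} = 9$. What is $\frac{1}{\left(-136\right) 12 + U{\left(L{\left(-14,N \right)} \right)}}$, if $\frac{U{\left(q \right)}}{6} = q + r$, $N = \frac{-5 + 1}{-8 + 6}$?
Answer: $\frac{1}{452} \approx 0.0022124$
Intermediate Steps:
$N = 2$ ($N = - \frac{4}{-2} = \left(-4\right) \left(- \frac{1}{2}\right) = 2$)
$r = \frac{1015}{3}$ ($r = \frac{\left(-94 + 87\right) \left(-156 + 11\right)}{3} = \frac{\left(-7\right) \left(-145\right)}{3} = \frac{1}{3} \cdot 1015 = \frac{1015}{3} \approx 338.33$)
$U{\left(q \right)} = 2030 + 6 q$ ($U{\left(q \right)} = 6 \left(q + \frac{1015}{3}\right) = 6 \left(\frac{1015}{3} + q\right) = 2030 + 6 q$)
$\frac{1}{\left(-136\right) 12 + U{\left(L{\left(-14,N \right)} \right)}} = \frac{1}{\left(-136\right) 12 + \left(2030 + 6 \cdot 9\right)} = \frac{1}{-1632 + \left(2030 + 54\right)} = \frac{1}{-1632 + 2084} = \frac{1}{452}$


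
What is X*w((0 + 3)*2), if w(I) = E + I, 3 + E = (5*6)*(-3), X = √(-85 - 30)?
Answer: -87*I*√115 ≈ -932.97*I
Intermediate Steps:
X = I*√115 (X = √(-115) = I*√115 ≈ 10.724*I)
E = -93 (E = -3 + (5*6)*(-3) = -3 + 30*(-3) = -3 - 90 = -93)
w(I) = -93 + I
X*w((0 + 3)*2) = (I*√115)*(-93 + (0 + 3)*2) = (I*√115)*(-93 + 3*2) = (I*√115)*(-93 + 6) = (I*√115)*(-87) = -87*I*√115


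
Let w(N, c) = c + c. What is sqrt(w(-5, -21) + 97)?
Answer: sqrt(55) ≈ 7.4162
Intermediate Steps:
w(N, c) = 2*c
sqrt(w(-5, -21) + 97) = sqrt(2*(-21) + 97) = sqrt(-42 + 97) = sqrt(55)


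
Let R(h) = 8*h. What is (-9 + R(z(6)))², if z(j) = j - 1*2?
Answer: 529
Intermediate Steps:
z(j) = -2 + j (z(j) = j - 2 = -2 + j)
(-9 + R(z(6)))² = (-9 + 8*(-2 + 6))² = (-9 + 8*4)² = (-9 + 32)² = 23² = 529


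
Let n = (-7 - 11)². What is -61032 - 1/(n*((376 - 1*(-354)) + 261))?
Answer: -19596398689/321084 ≈ -61032.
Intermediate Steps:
n = 324 (n = (-18)² = 324)
-61032 - 1/(n*((376 - 1*(-354)) + 261)) = -61032 - 1/(324*((376 - 1*(-354)) + 261)) = -61032 - 1/(324*((376 + 354) + 261)) = -61032 - 1/(324*(730 + 261)) = -61032 - 1/(324*991) = -61032 - 1/321084 = -19596398689/321084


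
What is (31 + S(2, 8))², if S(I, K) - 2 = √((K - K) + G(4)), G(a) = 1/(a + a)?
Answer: (132 + √2)²/16 ≈ 1112.5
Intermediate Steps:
G(a) = 1/(2*a)
S(I, K) = 2 + √2/4 (S(I, K) = 2 + √((K - K) + (½)/4) = 2 + √(0 + (½)*(¼)) = 2 + √(0 + ⅛) = 2 + √(⅛) = 2 + √2/4)
(31 + S(2, 8))² = (31 + (2 + √2/4))² = (33 + √2/4)²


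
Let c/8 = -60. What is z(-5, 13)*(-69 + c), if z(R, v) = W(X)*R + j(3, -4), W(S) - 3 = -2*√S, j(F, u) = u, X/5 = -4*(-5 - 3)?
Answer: 10431 - 21960*√10 ≈ -59013.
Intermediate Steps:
X = 160 (X = 5*(-4*(-5 - 3)) = 5*(-4*(-8)) = 5*32 = 160)
W(S) = 3 - 2*√S
z(R, v) = -4 + R*(3 - 8*√10) (z(R, v) = (3 - 8*√10)*R - 4 = R*(3 - 8*√10) - 4 = -4 + R*(3 - 8*√10))
c = -480 (c = 8*(-60) = -480)
z(-5, 13)*(-69 + c) = (-4 - 5*(3 - 8*√10))*(-69 - 480) = (-4 + (-15 + 40*√10))*(-549) = (-19 + 40*√10)*(-549) = 10431 - 21960*√10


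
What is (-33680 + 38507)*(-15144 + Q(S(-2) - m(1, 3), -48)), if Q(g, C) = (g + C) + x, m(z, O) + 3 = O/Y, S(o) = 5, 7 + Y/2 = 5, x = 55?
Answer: -292096251/4 ≈ -7.3024e+7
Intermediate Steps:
Y = -4 (Y = -14 + 2*5 = -14 + 10 = -4)
m(z, O) = -3 - O/4 (m(z, O) = -3 + O/(-4) = -3 + O*(-1/4) = -3 - O/4)
Q(g, C) = 55 + C + g (Q(g, C) = (g + C) + 55 = (C + g) + 55 = 55 + C + g)
(-33680 + 38507)*(-15144 + Q(S(-2) - m(1, 3), -48)) = (-33680 + 38507)*(-15144 + (55 - 48 + (5 - (-3 - 1/4*3)))) = 4827*(-15144 + (55 - 48 + (5 - (-3 - 3/4)))) = 4827*(-15144 + (55 - 48 + (5 - 1*(-15/4)))) = 4827*(-15144 + (55 - 48 + (5 + 15/4))) = 4827*(-15144 + (55 - 48 + 35/4)) = 4827*(-15144 + 63/4) = 4827*(-60513/4) = -292096251/4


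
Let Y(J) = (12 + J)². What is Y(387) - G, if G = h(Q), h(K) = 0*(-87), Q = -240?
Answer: 159201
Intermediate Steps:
h(K) = 0
G = 0
Y(387) - G = (12 + 387)² - 1*0 = 399² + 0 = 159201 + 0 = 159201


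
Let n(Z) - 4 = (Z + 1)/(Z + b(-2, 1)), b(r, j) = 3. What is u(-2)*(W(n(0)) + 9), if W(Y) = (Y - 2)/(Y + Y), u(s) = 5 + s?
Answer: 723/26 ≈ 27.808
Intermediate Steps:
n(Z) = 4 + (1 + Z)/(3 + Z) (n(Z) = 4 + (Z + 1)/(Z + 3) = 4 + (1 + Z)/(3 + Z))
W(Y) = (-2 + Y)/(2*Y) (W(Y) = (-2 + Y)/((2*Y)) = (-2 + Y)*(1/(2*Y)) = (-2 + Y)/(2*Y))
u(-2)*(W(n(0)) + 9) = (5 - 2)*((-2 + (13 + 5*0)/(3 + 0))/(2*(((13 + 5*0)/(3 + 0)))) + 9) = 3*((-2 + (13 + 0)/3)/(2*(((13 + 0)/3))) + 9) = 3*((-2 + (⅓)*13)/(2*(((⅓)*13))) + 9) = 3*((-2 + 13/3)/(2*(13/3)) + 9) = 3*((½)*(3/13)*(7/3) + 9) = 3*(7/26 + 9) = 3*(241/26) = 723/26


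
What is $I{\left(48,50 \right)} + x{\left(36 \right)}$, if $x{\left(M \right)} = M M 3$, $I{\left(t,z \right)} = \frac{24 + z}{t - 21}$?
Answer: $\frac{105050}{27} \approx 3890.7$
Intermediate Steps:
$I{\left(t,z \right)} = \frac{24 + z}{-21 + t}$
$x{\left(M \right)} = 3 M^{2}$ ($x{\left(M \right)} = M^{2} \cdot 3 = 3 M^{2}$)
$I{\left(48,50 \right)} + x{\left(36 \right)} = \frac{24 + 50}{-21 + 48} + 3 \cdot 36^{2} = \frac{1}{27} \cdot 74 + 3 \cdot 1296 = \frac{1}{27} \cdot 74 + 3888 = \frac{74}{27} + 3888 = \frac{105050}{27}$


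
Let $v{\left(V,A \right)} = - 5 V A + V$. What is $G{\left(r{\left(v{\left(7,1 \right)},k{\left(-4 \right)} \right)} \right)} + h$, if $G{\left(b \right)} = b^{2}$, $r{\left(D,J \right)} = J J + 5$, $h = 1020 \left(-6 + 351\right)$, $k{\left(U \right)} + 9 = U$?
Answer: $382176$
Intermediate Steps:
$k{\left(U \right)} = -9 + U$
$v{\left(V,A \right)} = V - 5 A V$ ($v{\left(V,A \right)} = - 5 A V + V = V - 5 A V$)
$h = 351900$ ($h = 1020 \cdot 345 = 351900$)
$r{\left(D,J \right)} = 5 + J^{2}$ ($r{\left(D,J \right)} = J^{2} + 5 = 5 + J^{2}$)
$G{\left(r{\left(v{\left(7,1 \right)},k{\left(-4 \right)} \right)} \right)} + h = \left(5 + \left(-9 - 4\right)^{2}\right)^{2} + 351900 = \left(5 + \left(-13\right)^{2}\right)^{2} + 351900 = \left(5 + 169\right)^{2} + 351900 = 174^{2} + 351900 = 30276 + 351900 = 382176$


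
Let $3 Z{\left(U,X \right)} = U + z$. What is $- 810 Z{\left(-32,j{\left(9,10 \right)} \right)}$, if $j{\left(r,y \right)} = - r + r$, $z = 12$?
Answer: $5400$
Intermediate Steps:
$j{\left(r,y \right)} = 0$
$Z{\left(U,X \right)} = 4 + \frac{U}{3}$ ($Z{\left(U,X \right)} = \frac{U + 12}{3} = \frac{12 + U}{3} = 4 + \frac{U}{3}$)
$- 810 Z{\left(-32,j{\left(9,10 \right)} \right)} = - 810 \left(4 + \frac{1}{3} \left(-32\right)\right) = - 810 \left(4 - \frac{32}{3}\right) = \left(-810\right) \left(- \frac{20}{3}\right) = 5400$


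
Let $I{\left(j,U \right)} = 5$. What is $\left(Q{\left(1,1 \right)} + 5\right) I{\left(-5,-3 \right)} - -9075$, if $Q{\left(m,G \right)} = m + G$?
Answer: $9110$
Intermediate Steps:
$Q{\left(m,G \right)} = G + m$
$\left(Q{\left(1,1 \right)} + 5\right) I{\left(-5,-3 \right)} - -9075 = \left(\left(1 + 1\right) + 5\right) 5 - -9075 = \left(2 + 5\right) 5 + 9075 = 7 \cdot 5 + 9075 = 35 + 9075 = 9110$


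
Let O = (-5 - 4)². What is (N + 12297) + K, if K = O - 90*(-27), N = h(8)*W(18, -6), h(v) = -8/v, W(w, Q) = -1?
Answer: 14809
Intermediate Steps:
O = 81 (O = (-9)² = 81)
N = 1 (N = -8/8*(-1) = -8*⅛*(-1) = -1*(-1) = 1)
K = 2511 (K = 81 - 90*(-27) = 81 + 2430 = 2511)
(N + 12297) + K = (1 + 12297) + 2511 = 12298 + 2511 = 14809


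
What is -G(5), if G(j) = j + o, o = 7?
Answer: -12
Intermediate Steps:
G(j) = 7 + j (G(j) = j + 7 = 7 + j)
-G(5) = -(7 + 5) = -1*12 = -12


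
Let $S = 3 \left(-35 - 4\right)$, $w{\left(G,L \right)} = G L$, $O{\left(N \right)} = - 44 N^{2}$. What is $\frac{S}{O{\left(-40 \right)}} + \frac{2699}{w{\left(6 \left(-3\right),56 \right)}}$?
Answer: $- \frac{11868229}{4435200} \approx -2.6759$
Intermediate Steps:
$S = -117$ ($S = 3 \left(-39\right) = -117$)
$\frac{S}{O{\left(-40 \right)}} + \frac{2699}{w{\left(6 \left(-3\right),56 \right)}} = - \frac{117}{\left(-44\right) \left(-40\right)^{2}} + \frac{2699}{6 \left(-3\right) 56} = - \frac{117}{\left(-44\right) 1600} + \frac{2699}{\left(-18\right) 56} = - \frac{117}{-70400} + \frac{2699}{-1008} = \left(-117\right) \left(- \frac{1}{70400}\right) + 2699 \left(- \frac{1}{1008}\right) = \frac{117}{70400} - \frac{2699}{1008} = - \frac{11868229}{4435200}$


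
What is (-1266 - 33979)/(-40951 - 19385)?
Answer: 35245/60336 ≈ 0.58415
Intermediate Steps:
(-1266 - 33979)/(-40951 - 19385) = -35245/(-60336) = -35245*(-1/60336) = 35245/60336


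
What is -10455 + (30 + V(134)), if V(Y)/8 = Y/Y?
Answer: -10417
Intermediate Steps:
V(Y) = 8 (V(Y) = 8*(Y/Y) = 8*1 = 8)
-10455 + (30 + V(134)) = -10455 + (30 + 8) = -10455 + 38 = -10417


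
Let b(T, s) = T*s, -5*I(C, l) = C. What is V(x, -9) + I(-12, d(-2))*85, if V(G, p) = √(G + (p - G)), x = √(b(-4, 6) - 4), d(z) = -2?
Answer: 204 + 3*I ≈ 204.0 + 3.0*I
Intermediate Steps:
I(C, l) = -C/5
x = 2*I*√7 (x = √(-4*6 - 4) = √(-24 - 4) = √(-28) = 2*I*√7 ≈ 5.2915*I)
V(G, p) = √p
V(x, -9) + I(-12, d(-2))*85 = √(-9) - ⅕*(-12)*85 = 3*I + (12/5)*85 = 3*I + 204 = 204 + 3*I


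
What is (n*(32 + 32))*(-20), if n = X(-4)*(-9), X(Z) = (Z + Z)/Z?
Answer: 23040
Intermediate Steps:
X(Z) = 2 (X(Z) = (2*Z)/Z = 2)
n = -18 (n = 2*(-9) = -18)
(n*(32 + 32))*(-20) = -18*(32 + 32)*(-20) = -18*64*(-20) = -1152*(-20) = 23040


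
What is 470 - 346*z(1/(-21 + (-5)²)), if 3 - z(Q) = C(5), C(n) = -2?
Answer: -1260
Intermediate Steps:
z(Q) = 5 (z(Q) = 3 - 1*(-2) = 3 + 2 = 5)
470 - 346*z(1/(-21 + (-5)²)) = 470 - 346*5 = 470 - 1730 = -1260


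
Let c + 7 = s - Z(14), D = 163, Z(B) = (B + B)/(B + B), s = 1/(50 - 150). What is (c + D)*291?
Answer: 4510209/100 ≈ 45102.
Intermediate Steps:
s = -1/100 (s = 1/(-100) = -1/100 ≈ -0.010000)
Z(B) = 1 (Z(B) = (2*B)/((2*B)) = (2*B)*(1/(2*B)) = 1)
c = -801/100 (c = -7 + (-1/100 - 1*1) = -7 + (-1/100 - 1) = -7 - 101/100 = -801/100 ≈ -8.0100)
(c + D)*291 = (-801/100 + 163)*291 = (15499/100)*291 = 4510209/100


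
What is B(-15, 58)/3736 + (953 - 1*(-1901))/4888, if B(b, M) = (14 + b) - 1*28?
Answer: 1315099/2282696 ≈ 0.57612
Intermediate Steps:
B(b, M) = -14 + b (B(b, M) = (14 + b) - 28 = -14 + b)
B(-15, 58)/3736 + (953 - 1*(-1901))/4888 = (-14 - 15)/3736 + (953 - 1*(-1901))/4888 = -29*1/3736 + (953 + 1901)*(1/4888) = -29/3736 + 2854*(1/4888) = -29/3736 + 1427/2444 = 1315099/2282696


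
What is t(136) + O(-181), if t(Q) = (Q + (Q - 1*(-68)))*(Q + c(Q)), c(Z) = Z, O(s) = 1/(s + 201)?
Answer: 1849601/20 ≈ 92480.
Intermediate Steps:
O(s) = 1/(201 + s)
t(Q) = 2*Q*(68 + 2*Q) (t(Q) = (Q + (Q - 1*(-68)))*(Q + Q) = (Q + (Q + 68))*(2*Q) = (Q + (68 + Q))*(2*Q) = (68 + 2*Q)*(2*Q) = 2*Q*(68 + 2*Q))
t(136) + O(-181) = 4*136*(34 + 136) + 1/(201 - 181) = 4*136*170 + 1/20 = 92480 + 1/20 = 1849601/20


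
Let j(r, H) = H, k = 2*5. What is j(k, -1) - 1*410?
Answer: -411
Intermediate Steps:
k = 10
j(k, -1) - 1*410 = -1 - 1*410 = -1 - 410 = -411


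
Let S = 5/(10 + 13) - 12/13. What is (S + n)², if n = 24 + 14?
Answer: 124344801/89401 ≈ 1390.9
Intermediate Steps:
S = -211/299 (S = 5/23 - 12*1/13 = 5*(1/23) - 12/13 = 5/23 - 12/13 = -211/299 ≈ -0.70569)
n = 38
(S + n)² = (-211/299 + 38)² = (11151/299)² = 124344801/89401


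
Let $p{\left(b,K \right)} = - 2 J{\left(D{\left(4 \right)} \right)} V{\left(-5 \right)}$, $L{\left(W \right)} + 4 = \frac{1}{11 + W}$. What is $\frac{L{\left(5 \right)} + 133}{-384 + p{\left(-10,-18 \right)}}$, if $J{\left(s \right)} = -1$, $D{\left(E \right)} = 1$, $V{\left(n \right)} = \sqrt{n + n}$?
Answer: $- \frac{6195}{18437} - \frac{2065 i \sqrt{10}}{1179968} \approx -0.33601 - 0.0055341 i$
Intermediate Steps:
$V{\left(n \right)} = \sqrt{2} \sqrt{n}$ ($V{\left(n \right)} = \sqrt{2 n} = \sqrt{2} \sqrt{n}$)
$L{\left(W \right)} = -4 + \frac{1}{11 + W}$
$p{\left(b,K \right)} = 2 i \sqrt{10}$ ($p{\left(b,K \right)} = \left(-2\right) \left(-1\right) \sqrt{2} \sqrt{-5} = 2 \sqrt{2} i \sqrt{5} = 2 i \sqrt{10}$)
$\frac{L{\left(5 \right)} + 133}{-384 + p{\left(-10,-18 \right)}} = \frac{\frac{-43 - 20}{11 + 5} + 133}{-384 + 2 i \sqrt{10}} = \frac{\frac{-43 - 20}{16} + 133}{-384 + 2 i \sqrt{10}} = \frac{\frac{1}{16} \left(-63\right) + 133}{-384 + 2 i \sqrt{10}} = \frac{- \frac{63}{16} + 133}{-384 + 2 i \sqrt{10}} = \frac{2065}{16 \left(-384 + 2 i \sqrt{10}\right)}$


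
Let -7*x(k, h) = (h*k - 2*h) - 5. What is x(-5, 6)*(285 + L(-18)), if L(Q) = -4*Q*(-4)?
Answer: -141/7 ≈ -20.143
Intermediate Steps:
L(Q) = 16*Q
x(k, h) = 5/7 + 2*h/7 - h*k/7 (x(k, h) = -((h*k - 2*h) - 5)/7 = -((-2*h + h*k) - 5)/7 = -(-5 - 2*h + h*k)/7 = 5/7 + 2*h/7 - h*k/7)
x(-5, 6)*(285 + L(-18)) = (5/7 + (2/7)*6 - ⅐*6*(-5))*(285 + 16*(-18)) = (5/7 + 12/7 + 30/7)*(285 - 288) = (47/7)*(-3) = -141/7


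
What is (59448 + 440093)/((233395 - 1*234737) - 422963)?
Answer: -71363/60615 ≈ -1.1773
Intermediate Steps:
(59448 + 440093)/((233395 - 1*234737) - 422963) = 499541/((233395 - 234737) - 422963) = 499541/(-1342 - 422963) = 499541/(-424305) = 499541*(-1/424305) = -71363/60615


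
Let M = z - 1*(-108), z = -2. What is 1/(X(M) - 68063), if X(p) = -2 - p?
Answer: -1/68171 ≈ -1.4669e-5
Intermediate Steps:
M = 106 (M = -2 - 1*(-108) = -2 + 108 = 106)
1/(X(M) - 68063) = 1/((-2 - 1*106) - 68063) = 1/((-2 - 106) - 68063) = 1/(-108 - 68063) = 1/(-68171) = -1/68171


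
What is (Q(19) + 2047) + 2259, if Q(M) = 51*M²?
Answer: 22717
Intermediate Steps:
(Q(19) + 2047) + 2259 = (51*19² + 2047) + 2259 = (51*361 + 2047) + 2259 = (18411 + 2047) + 2259 = 20458 + 2259 = 22717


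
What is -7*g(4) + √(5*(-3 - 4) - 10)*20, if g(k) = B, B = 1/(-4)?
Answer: 7/4 + 60*I*√5 ≈ 1.75 + 134.16*I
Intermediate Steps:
B = -¼ ≈ -0.25000
g(k) = -¼
-7*g(4) + √(5*(-3 - 4) - 10)*20 = -7*(-¼) + √(5*(-3 - 4) - 10)*20 = 7/4 + √(5*(-7) - 10)*20 = 7/4 + √(-35 - 10)*20 = 7/4 + √(-45)*20 = 7/4 + (3*I*√5)*20 = 7/4 + 60*I*√5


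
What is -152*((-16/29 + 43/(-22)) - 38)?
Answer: 1964068/319 ≈ 6157.0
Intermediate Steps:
-152*((-16/29 + 43/(-22)) - 38) = -152*((-16*1/29 + 43*(-1/22)) - 38) = -152*((-16/29 - 43/22) - 38) = -152*(-1599/638 - 38) = -152*(-25843/638) = 1964068/319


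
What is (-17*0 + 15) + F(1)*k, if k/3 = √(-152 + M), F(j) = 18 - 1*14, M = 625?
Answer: 15 + 12*√473 ≈ 275.98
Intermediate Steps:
F(j) = 4 (F(j) = 18 - 14 = 4)
k = 3*√473 (k = 3*√(-152 + 625) = 3*√473 ≈ 65.246)
(-17*0 + 15) + F(1)*k = (-17*0 + 15) + 4*(3*√473) = (0 + 15) + 12*√473 = 15 + 12*√473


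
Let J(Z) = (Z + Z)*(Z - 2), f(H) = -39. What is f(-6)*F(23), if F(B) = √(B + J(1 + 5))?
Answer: -39*√71 ≈ -328.62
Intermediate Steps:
J(Z) = 2*Z*(-2 + Z) (J(Z) = (2*Z)*(-2 + Z) = 2*Z*(-2 + Z))
F(B) = √(48 + B) (F(B) = √(B + 2*(1 + 5)*(-2 + (1 + 5))) = √(B + 2*6*(-2 + 6)) = √(B + 2*6*4) = √(B + 48) = √(48 + B))
f(-6)*F(23) = -39*√(48 + 23) = -39*√71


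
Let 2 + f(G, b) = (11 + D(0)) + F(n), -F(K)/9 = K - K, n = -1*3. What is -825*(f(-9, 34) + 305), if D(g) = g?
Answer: -259050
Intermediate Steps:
n = -3
F(K) = 0 (F(K) = -9*(K - K) = -9*0 = 0)
f(G, b) = 9 (f(G, b) = -2 + ((11 + 0) + 0) = -2 + (11 + 0) = -2 + 11 = 9)
-825*(f(-9, 34) + 305) = -825*(9 + 305) = -825*314 = -259050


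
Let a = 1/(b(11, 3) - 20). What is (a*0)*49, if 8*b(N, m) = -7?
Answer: 0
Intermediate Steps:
b(N, m) = -7/8 (b(N, m) = (1/8)*(-7) = -7/8)
a = -8/167 (a = 1/(-7/8 - 20) = 1/(-167/8) = -8/167 ≈ -0.047904)
(a*0)*49 = -8/167*0*49 = 0*49 = 0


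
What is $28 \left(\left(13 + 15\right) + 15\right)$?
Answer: $1204$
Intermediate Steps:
$28 \left(\left(13 + 15\right) + 15\right) = 28 \left(28 + 15\right) = 28 \cdot 43 = 1204$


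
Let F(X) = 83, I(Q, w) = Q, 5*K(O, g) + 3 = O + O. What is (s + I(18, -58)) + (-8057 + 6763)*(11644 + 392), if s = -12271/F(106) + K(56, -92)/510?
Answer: -3296388175903/211650 ≈ -1.5575e+7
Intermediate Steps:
K(O, g) = -⅗ + 2*O/5 (K(O, g) = -⅗ + (O + O)/5 = -⅗ + (2*O)/5 = -⅗ + 2*O/5)
s = -31282003/211650 (s = -12271/83 + (-⅗ + (⅖)*56)/510 = -12271*1/83 + (-⅗ + 112/5)*(1/510) = -12271/83 + (109/5)*(1/510) = -12271/83 + 109/2550 = -31282003/211650 ≈ -147.80)
(s + I(18, -58)) + (-8057 + 6763)*(11644 + 392) = (-31282003/211650 + 18) + (-8057 + 6763)*(11644 + 392) = -27472303/211650 - 1294*12036 = -27472303/211650 - 15574584 = -3296388175903/211650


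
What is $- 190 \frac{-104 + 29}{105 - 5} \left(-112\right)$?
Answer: $-15960$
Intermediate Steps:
$- 190 \frac{-104 + 29}{105 - 5} \left(-112\right) = - 190 \left(- \frac{75}{100}\right) \left(-112\right) = - 190 \left(\left(-75\right) \frac{1}{100}\right) \left(-112\right) = \left(-190\right) \left(- \frac{3}{4}\right) \left(-112\right) = \frac{285}{2} \left(-112\right) = -15960$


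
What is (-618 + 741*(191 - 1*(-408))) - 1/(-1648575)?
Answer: 730716031576/1648575 ≈ 4.4324e+5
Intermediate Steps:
(-618 + 741*(191 - 1*(-408))) - 1/(-1648575) = (-618 + 741*(191 + 408)) - 1*(-1/1648575) = (-618 + 741*599) + 1/1648575 = (-618 + 443859) + 1/1648575 = 443241 + 1/1648575 = 730716031576/1648575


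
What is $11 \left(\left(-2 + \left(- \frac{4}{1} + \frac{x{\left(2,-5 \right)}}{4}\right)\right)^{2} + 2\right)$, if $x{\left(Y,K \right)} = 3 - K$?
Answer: $198$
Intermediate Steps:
$11 \left(\left(-2 + \left(- \frac{4}{1} + \frac{x{\left(2,-5 \right)}}{4}\right)\right)^{2} + 2\right) = 11 \left(\left(-2 - \left(4 - \frac{3 - -5}{4}\right)\right)^{2} + 2\right) = 11 \left(\left(-2 - \left(4 - \left(3 + 5\right) \frac{1}{4}\right)\right)^{2} + 2\right) = 11 \left(\left(-2 + \left(-4 + 8 \cdot \frac{1}{4}\right)\right)^{2} + 2\right) = 11 \left(\left(-2 + \left(-4 + 2\right)\right)^{2} + 2\right) = 11 \left(\left(-2 - 2\right)^{2} + 2\right) = 11 \left(\left(-4\right)^{2} + 2\right) = 11 \left(16 + 2\right) = 11 \cdot 18 = 198$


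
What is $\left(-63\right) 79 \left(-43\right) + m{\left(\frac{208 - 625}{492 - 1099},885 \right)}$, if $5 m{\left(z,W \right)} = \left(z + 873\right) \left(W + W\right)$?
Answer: $\frac{317640789}{607} \approx 5.233 \cdot 10^{5}$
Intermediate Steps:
$m{\left(z,W \right)} = \frac{2 W \left(873 + z\right)}{5}$ ($m{\left(z,W \right)} = \frac{\left(z + 873\right) \left(W + W\right)}{5} = \frac{\left(873 + z\right) 2 W}{5} = \frac{2 W \left(873 + z\right)}{5}$)
$\left(-63\right) 79 \left(-43\right) + m{\left(\frac{208 - 625}{492 - 1099},885 \right)} = \left(-63\right) 79 \left(-43\right) + \frac{2}{5} \cdot 885 \left(873 + \frac{208 - 625}{492 - 1099}\right) = \left(-4977\right) \left(-43\right) + \frac{2}{5} \cdot 885 \left(873 - \frac{417}{-607}\right) = 214011 + \frac{2}{5} \cdot 885 \left(873 - - \frac{417}{607}\right) = 214011 + \frac{2}{5} \cdot 885 \left(873 + \frac{417}{607}\right) = 214011 + \frac{2}{5} \cdot 885 \cdot \frac{530328}{607} = 214011 + \frac{187736112}{607} = \frac{317640789}{607}$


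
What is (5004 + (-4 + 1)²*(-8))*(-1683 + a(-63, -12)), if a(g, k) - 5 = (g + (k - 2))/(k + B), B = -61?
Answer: -603760644/73 ≈ -8.2707e+6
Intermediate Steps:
a(g, k) = 5 + (-2 + g + k)/(-61 + k) (a(g, k) = 5 + (g + (k - 2))/(k - 61) = 5 + (g + (-2 + k))/(-61 + k) = 5 + (-2 + g + k)/(-61 + k))
(5004 + (-4 + 1)²*(-8))*(-1683 + a(-63, -12)) = (5004 + (-4 + 1)²*(-8))*(-1683 + (-307 - 63 + 6*(-12))/(-61 - 12)) = (5004 + (-3)²*(-8))*(-1683 + (-307 - 63 - 72)/(-73)) = (5004 + 9*(-8))*(-1683 - 1/73*(-442)) = (5004 - 72)*(-1683 + 442/73) = 4932*(-122417/73) = -603760644/73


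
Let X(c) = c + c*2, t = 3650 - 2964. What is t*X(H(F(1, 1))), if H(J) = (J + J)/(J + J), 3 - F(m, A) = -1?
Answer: 2058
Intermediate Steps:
F(m, A) = 4 (F(m, A) = 3 - 1*(-1) = 3 + 1 = 4)
t = 686
H(J) = 1 (H(J) = (2*J)/((2*J)) = (2*J)*(1/(2*J)) = 1)
X(c) = 3*c (X(c) = c + 2*c = 3*c)
t*X(H(F(1, 1))) = 686*(3*1) = 686*3 = 2058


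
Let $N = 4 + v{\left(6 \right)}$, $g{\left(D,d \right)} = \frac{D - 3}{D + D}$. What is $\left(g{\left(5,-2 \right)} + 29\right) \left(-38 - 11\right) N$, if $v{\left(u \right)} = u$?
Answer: $-14308$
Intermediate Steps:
$g{\left(D,d \right)} = \frac{-3 + D}{2 D}$
$N = 10$ ($N = 4 + 6 = 10$)
$\left(g{\left(5,-2 \right)} + 29\right) \left(-38 - 11\right) N = \left(\frac{-3 + 5}{2 \cdot 5} + 29\right) \left(-38 - 11\right) 10 = \left(\frac{1}{2} \cdot \frac{1}{5} \cdot 2 + 29\right) \left(-49\right) 10 = \left(\frac{1}{5} + 29\right) \left(-49\right) 10 = \frac{146}{5} \left(-49\right) 10 = \left(- \frac{7154}{5}\right) 10 = -14308$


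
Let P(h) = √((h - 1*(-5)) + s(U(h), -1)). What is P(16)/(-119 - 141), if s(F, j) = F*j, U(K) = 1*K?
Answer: -√5/260 ≈ -0.0086003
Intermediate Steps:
U(K) = K
P(h) = √5 (P(h) = √((h - 1*(-5)) + h*(-1)) = √((h + 5) - h) = √((5 + h) - h) = √5)
P(16)/(-119 - 141) = √5/(-119 - 141) = √5/(-260) = -√5/260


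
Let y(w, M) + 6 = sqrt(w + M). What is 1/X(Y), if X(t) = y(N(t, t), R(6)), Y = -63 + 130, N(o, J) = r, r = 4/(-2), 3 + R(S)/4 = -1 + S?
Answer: -1/5 - sqrt(6)/30 ≈ -0.28165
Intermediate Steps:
R(S) = -16 + 4*S (R(S) = -12 + 4*(-1 + S) = -12 + (-4 + 4*S) = -16 + 4*S)
r = -2 (r = 4*(-1/2) = -2)
N(o, J) = -2
Y = 67
y(w, M) = -6 + sqrt(M + w) (y(w, M) = -6 + sqrt(w + M) = -6 + sqrt(M + w))
X(t) = -6 + sqrt(6) (X(t) = -6 + sqrt((-16 + 4*6) - 2) = -6 + sqrt((-16 + 24) - 2) = -6 + sqrt(8 - 2) = -6 + sqrt(6))
1/X(Y) = 1/(-6 + sqrt(6))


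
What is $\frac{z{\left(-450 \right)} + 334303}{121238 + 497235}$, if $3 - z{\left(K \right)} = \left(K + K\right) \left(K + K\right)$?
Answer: $- \frac{475694}{618473} \approx -0.76914$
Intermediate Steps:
$z{\left(K \right)} = 3 - 4 K^{2}$ ($z{\left(K \right)} = 3 - \left(K + K\right) \left(K + K\right) = 3 - 2 K 2 K = 3 - 4 K^{2}$)
$\frac{z{\left(-450 \right)} + 334303}{121238 + 497235} = \frac{\left(3 - 4 \left(-450\right)^{2}\right) + 334303}{121238 + 497235} = \frac{\left(3 - 810000\right) + 334303}{618473} = \left(\left(3 - 810000\right) + 334303\right) \frac{1}{618473} = \left(-809997 + 334303\right) \frac{1}{618473} = \left(-475694\right) \frac{1}{618473} = - \frac{475694}{618473}$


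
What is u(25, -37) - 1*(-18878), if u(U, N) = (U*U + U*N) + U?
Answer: 18603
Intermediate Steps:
u(U, N) = U + U**2 + N*U (u(U, N) = (U**2 + N*U) + U = U + U**2 + N*U)
u(25, -37) - 1*(-18878) = 25*(1 - 37 + 25) - 1*(-18878) = 25*(-11) + 18878 = -275 + 18878 = 18603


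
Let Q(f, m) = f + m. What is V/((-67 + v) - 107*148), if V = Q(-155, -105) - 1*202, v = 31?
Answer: 231/7936 ≈ 0.029108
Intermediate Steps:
V = -462 (V = (-155 - 105) - 1*202 = -260 - 202 = -462)
V/((-67 + v) - 107*148) = -462/((-67 + 31) - 107*148) = -462/(-36 - 15836) = -462/(-15872) = -462*(-1/15872) = 231/7936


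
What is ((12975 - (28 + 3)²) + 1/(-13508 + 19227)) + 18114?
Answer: 172302033/5719 ≈ 30128.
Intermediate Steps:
((12975 - (28 + 3)²) + 1/(-13508 + 19227)) + 18114 = ((12975 - 1*31²) + 1/5719) + 18114 = ((12975 - 1*961) + 1/5719) + 18114 = ((12975 - 961) + 1/5719) + 18114 = (12014 + 1/5719) + 18114 = 68708067/5719 + 18114 = 172302033/5719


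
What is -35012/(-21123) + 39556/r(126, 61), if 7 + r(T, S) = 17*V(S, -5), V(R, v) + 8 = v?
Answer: -68963221/401337 ≈ -171.83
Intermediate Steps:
V(R, v) = -8 + v
r(T, S) = -228 (r(T, S) = -7 + 17*(-8 - 5) = -7 + 17*(-13) = -7 - 221 = -228)
-35012/(-21123) + 39556/r(126, 61) = -35012/(-21123) + 39556/(-228) = -35012*(-1/21123) + 39556*(-1/228) = 35012/21123 - 9889/57 = -68963221/401337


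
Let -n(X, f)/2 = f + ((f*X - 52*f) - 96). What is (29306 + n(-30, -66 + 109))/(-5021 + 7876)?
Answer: 36464/2855 ≈ 12.772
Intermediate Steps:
n(X, f) = 192 + 102*f - 2*X*f (n(X, f) = -2*(f + ((f*X - 52*f) - 96)) = -2*(f + ((X*f - 52*f) - 96)) = -2*(f + ((-52*f + X*f) - 96)) = -2*(f + (-96 - 52*f + X*f)) = -2*(-96 - 51*f + X*f) = 192 + 102*f - 2*X*f)
(29306 + n(-30, -66 + 109))/(-5021 + 7876) = (29306 + (192 + 102*(-66 + 109) - 2*(-30)*(-66 + 109)))/(-5021 + 7876) = (29306 + (192 + 102*43 - 2*(-30)*43))/2855 = (29306 + (192 + 4386 + 2580))*(1/2855) = (29306 + 7158)*(1/2855) = 36464*(1/2855) = 36464/2855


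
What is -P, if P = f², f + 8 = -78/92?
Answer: -165649/2116 ≈ -78.284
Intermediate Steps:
f = -407/46 (f = -8 - 78/92 = -8 - 78*1/92 = -8 - 39/46 = -407/46 ≈ -8.8478)
P = 165649/2116 (P = (-407/46)² = 165649/2116 ≈ 78.284)
-P = -1*165649/2116 = -165649/2116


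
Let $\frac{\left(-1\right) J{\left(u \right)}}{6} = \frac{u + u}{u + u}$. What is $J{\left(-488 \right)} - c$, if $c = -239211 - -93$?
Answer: $239112$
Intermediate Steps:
$J{\left(u \right)} = -6$ ($J{\left(u \right)} = - 6 \frac{u + u}{u + u} = - 6 \frac{2 u}{2 u} = - 6 \cdot 2 u \frac{1}{2 u} = \left(-6\right) 1 = -6$)
$c = -239118$ ($c = -239211 + 93 = -239118$)
$J{\left(-488 \right)} - c = -6 - -239118 = -6 + 239118 = 239112$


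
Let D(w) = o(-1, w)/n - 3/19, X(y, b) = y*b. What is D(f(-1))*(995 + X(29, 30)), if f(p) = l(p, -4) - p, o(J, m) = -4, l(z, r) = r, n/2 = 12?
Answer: -69005/114 ≈ -605.31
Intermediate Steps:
n = 24 (n = 2*12 = 24)
f(p) = -4 - p
X(y, b) = b*y
D(w) = -37/114 (D(w) = -4/24 - 3/19 = -4*1/24 - 3*1/19 = -⅙ - 3/19 = -37/114)
D(f(-1))*(995 + X(29, 30)) = -37*(995 + 30*29)/114 = -37*(995 + 870)/114 = -37/114*1865 = -69005/114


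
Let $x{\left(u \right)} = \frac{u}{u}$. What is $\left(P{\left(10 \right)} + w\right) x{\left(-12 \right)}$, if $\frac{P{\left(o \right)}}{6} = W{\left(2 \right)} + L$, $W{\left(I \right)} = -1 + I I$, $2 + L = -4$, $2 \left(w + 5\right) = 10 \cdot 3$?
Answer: $-8$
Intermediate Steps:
$w = 10$ ($w = -5 + \frac{10 \cdot 3}{2} = -5 + \frac{1}{2} \cdot 30 = -5 + 15 = 10$)
$L = -6$ ($L = -2 - 4 = -6$)
$W{\left(I \right)} = -1 + I^{2}$
$x{\left(u \right)} = 1$
$P{\left(o \right)} = -18$ ($P{\left(o \right)} = 6 \left(\left(-1 + 2^{2}\right) - 6\right) = 6 \left(\left(-1 + 4\right) - 6\right) = 6 \left(3 - 6\right) = 6 \left(-3\right) = -18$)
$\left(P{\left(10 \right)} + w\right) x{\left(-12 \right)} = \left(-18 + 10\right) 1 = \left(-8\right) 1 = -8$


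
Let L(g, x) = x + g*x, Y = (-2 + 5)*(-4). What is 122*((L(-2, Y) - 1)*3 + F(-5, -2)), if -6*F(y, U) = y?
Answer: 12383/3 ≈ 4127.7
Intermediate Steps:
Y = -12 (Y = 3*(-4) = -12)
F(y, U) = -y/6
122*((L(-2, Y) - 1)*3 + F(-5, -2)) = 122*((-12*(1 - 2) - 1)*3 - ⅙*(-5)) = 122*((-12*(-1) - 1)*3 + ⅚) = 122*((12 - 1)*3 + ⅚) = 122*(11*3 + ⅚) = 122*(33 + ⅚) = 122*(203/6) = 12383/3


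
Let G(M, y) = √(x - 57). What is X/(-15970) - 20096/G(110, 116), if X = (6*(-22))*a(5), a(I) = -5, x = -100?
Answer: -66/1597 + 128*I*√157 ≈ -0.041327 + 1603.8*I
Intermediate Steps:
G(M, y) = I*√157 (G(M, y) = √(-100 - 57) = √(-157) = I*√157)
X = 660 (X = (6*(-22))*(-5) = -132*(-5) = 660)
X/(-15970) - 20096/G(110, 116) = 660/(-15970) - 20096*(-I*√157/157) = 660*(-1/15970) - (-128)*I*√157 = -66/1597 + 128*I*√157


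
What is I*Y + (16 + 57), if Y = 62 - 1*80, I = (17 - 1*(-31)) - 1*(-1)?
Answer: -809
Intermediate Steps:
I = 49 (I = (17 + 31) + 1 = 48 + 1 = 49)
Y = -18 (Y = 62 - 80 = -18)
I*Y + (16 + 57) = 49*(-18) + (16 + 57) = -882 + 73 = -809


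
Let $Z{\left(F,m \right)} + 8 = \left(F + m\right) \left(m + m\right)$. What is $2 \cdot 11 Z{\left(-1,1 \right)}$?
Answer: $-176$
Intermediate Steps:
$Z{\left(F,m \right)} = -8 + 2 m \left(F + m\right)$ ($Z{\left(F,m \right)} = -8 + \left(F + m\right) \left(m + m\right) = -8 + \left(F + m\right) 2 m = -8 + 2 m \left(F + m\right)$)
$2 \cdot 11 Z{\left(-1,1 \right)} = 2 \cdot 11 \left(-8 + 2 \cdot 1^{2} + 2 \left(-1\right) 1\right) = 22 \left(-8 + 2 \cdot 1 - 2\right) = 22 \left(-8 + 2 - 2\right) = 22 \left(-8\right) = -176$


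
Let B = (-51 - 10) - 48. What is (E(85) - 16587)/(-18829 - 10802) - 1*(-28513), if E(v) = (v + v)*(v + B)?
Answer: 3393130/119 ≈ 28514.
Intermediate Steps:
B = -109 (B = -61 - 48 = -109)
E(v) = 2*v*(-109 + v) (E(v) = (v + v)*(v - 109) = (2*v)*(-109 + v) = 2*v*(-109 + v))
(E(85) - 16587)/(-18829 - 10802) - 1*(-28513) = (2*85*(-109 + 85) - 16587)/(-18829 - 10802) - 1*(-28513) = (2*85*(-24) - 16587)/(-29631) + 28513 = (-4080 - 16587)*(-1/29631) + 28513 = -20667*(-1/29631) + 28513 = 83/119 + 28513 = 3393130/119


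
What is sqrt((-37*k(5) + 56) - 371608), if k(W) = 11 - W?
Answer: I*sqrt(371774) ≈ 609.73*I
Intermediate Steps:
sqrt((-37*k(5) + 56) - 371608) = sqrt((-37*(11 - 1*5) + 56) - 371608) = sqrt((-37*(11 - 5) + 56) - 371608) = sqrt((-37*6 + 56) - 371608) = sqrt((-222 + 56) - 371608) = sqrt(-166 - 371608) = sqrt(-371774) = I*sqrt(371774)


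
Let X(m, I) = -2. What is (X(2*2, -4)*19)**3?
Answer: -54872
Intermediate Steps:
(X(2*2, -4)*19)**3 = (-2*19)**3 = (-38)**3 = -54872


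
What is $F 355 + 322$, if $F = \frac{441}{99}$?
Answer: $\frac{20937}{11} \approx 1903.4$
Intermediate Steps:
$F = \frac{49}{11}$ ($F = 441 \cdot \frac{1}{99} = \frac{49}{11} \approx 4.4545$)
$F 355 + 322 = \frac{49}{11} \cdot 355 + 322 = \frac{17395}{11} + 322 = \frac{20937}{11}$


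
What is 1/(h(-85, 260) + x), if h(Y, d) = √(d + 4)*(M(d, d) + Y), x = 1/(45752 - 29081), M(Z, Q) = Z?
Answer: -16671/2247001318484999 + 97272784350*√66/2247001318484999 ≈ 0.00035169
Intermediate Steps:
x = 1/16671 ≈ 5.9984e-5
h(Y, d) = √(4 + d)*(Y + d) (h(Y, d) = √(d + 4)*(d + Y) = √(4 + d)*(Y + d))
1/(h(-85, 260) + x) = 1/(√(4 + 260)*(-85 + 260) + 1/16671) = 1/(√264*175 + 1/16671) = 1/((2*√66)*175 + 1/16671) = 1/(350*√66 + 1/16671) = 1/(1/16671 + 350*√66)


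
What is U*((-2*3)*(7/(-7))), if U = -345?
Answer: -2070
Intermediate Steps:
U*((-2*3)*(7/(-7))) = -345*(-2*3)*7/(-7) = -(-2070)*7*(-1/7) = -(-2070)*(-1) = -345*6 = -2070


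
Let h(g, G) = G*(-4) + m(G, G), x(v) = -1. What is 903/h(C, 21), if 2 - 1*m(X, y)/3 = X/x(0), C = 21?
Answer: -301/5 ≈ -60.200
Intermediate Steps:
m(X, y) = 6 + 3*X (m(X, y) = 6 - 3*X/(-1) = 6 - 3*X*(-1) = 6 - (-3)*X = 6 + 3*X)
h(g, G) = 6 - G (h(g, G) = G*(-4) + (6 + 3*G) = -4*G + (6 + 3*G) = 6 - G)
903/h(C, 21) = 903/(6 - 1*21) = 903/(6 - 21) = 903/(-15) = 903*(-1/15) = -301/5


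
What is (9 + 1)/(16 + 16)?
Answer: 5/16 ≈ 0.31250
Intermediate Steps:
(9 + 1)/(16 + 16) = 10/32 = 10*(1/32) = 5/16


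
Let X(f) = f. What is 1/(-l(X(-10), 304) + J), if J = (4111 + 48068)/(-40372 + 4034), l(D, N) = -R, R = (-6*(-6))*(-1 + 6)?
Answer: 36338/6488661 ≈ 0.0056002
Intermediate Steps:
R = 180 (R = 36*5 = 180)
l(D, N) = -180 (l(D, N) = -1*180 = -180)
J = -52179/36338 (J = 52179/(-36338) = 52179*(-1/36338) = -52179/36338 ≈ -1.4359)
1/(-l(X(-10), 304) + J) = 1/(-1*(-180) - 52179/36338) = 1/(180 - 52179/36338) = 1/(6488661/36338) = 36338/6488661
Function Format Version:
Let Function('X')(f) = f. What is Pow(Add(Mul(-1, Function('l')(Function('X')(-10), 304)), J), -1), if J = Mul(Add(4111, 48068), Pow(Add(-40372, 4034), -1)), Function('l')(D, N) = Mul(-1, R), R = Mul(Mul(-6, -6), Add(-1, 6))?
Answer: Rational(36338, 6488661) ≈ 0.0056002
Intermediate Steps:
R = 180 (R = Mul(36, 5) = 180)
Function('l')(D, N) = -180 (Function('l')(D, N) = Mul(-1, 180) = -180)
J = Rational(-52179, 36338) (J = Mul(52179, Pow(-36338, -1)) = Mul(52179, Rational(-1, 36338)) = Rational(-52179, 36338) ≈ -1.4359)
Pow(Add(Mul(-1, Function('l')(Function('X')(-10), 304)), J), -1) = Pow(Add(Mul(-1, -180), Rational(-52179, 36338)), -1) = Pow(Add(180, Rational(-52179, 36338)), -1) = Pow(Rational(6488661, 36338), -1) = Rational(36338, 6488661)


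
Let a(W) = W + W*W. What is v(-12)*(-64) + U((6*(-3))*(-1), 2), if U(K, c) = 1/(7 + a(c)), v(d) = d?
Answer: 9985/13 ≈ 768.08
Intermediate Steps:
a(W) = W + W²
U(K, c) = 1/(7 + c*(1 + c))
v(-12)*(-64) + U((6*(-3))*(-1), 2) = -12*(-64) + 1/(7 + 2*(1 + 2)) = 768 + 1/(7 + 2*3) = 768 + 1/(7 + 6) = 768 + 1/13 = 9985/13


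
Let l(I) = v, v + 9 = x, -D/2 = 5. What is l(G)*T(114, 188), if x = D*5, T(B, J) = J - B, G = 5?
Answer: -4366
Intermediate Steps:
D = -10 (D = -2*5 = -10)
x = -50 (x = -10*5 = -50)
v = -59 (v = -9 - 50 = -59)
l(I) = -59
l(G)*T(114, 188) = -59*(188 - 1*114) = -59*(188 - 114) = -59*74 = -4366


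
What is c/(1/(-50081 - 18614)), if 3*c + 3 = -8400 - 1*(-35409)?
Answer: -618392390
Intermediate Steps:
c = 9002 (c = -1 + (-8400 - 1*(-35409))/3 = -1 + (-8400 + 35409)/3 = -1 + (1/3)*27009 = -1 + 9003 = 9002)
c/(1/(-50081 - 18614)) = 9002/(1/(-50081 - 18614)) = 9002/(1/(-68695)) = 9002/(-1/68695) = 9002*(-68695) = -618392390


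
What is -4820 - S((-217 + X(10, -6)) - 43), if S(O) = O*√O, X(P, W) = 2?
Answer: -4820 + 258*I*√258 ≈ -4820.0 + 4144.1*I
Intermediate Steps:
S(O) = O^(3/2)
-4820 - S((-217 + X(10, -6)) - 43) = -4820 - ((-217 + 2) - 43)^(3/2) = -4820 - (-215 - 43)^(3/2) = -4820 - (-258)^(3/2) = -4820 - (-258)*I*√258 = -4820 + 258*I*√258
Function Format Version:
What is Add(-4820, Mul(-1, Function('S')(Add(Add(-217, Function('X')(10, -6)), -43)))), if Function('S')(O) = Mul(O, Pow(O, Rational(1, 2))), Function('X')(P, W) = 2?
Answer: Add(-4820, Mul(258, I, Pow(258, Rational(1, 2)))) ≈ Add(-4820.0, Mul(4144.1, I))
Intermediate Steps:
Function('S')(O) = Pow(O, Rational(3, 2))
Add(-4820, Mul(-1, Function('S')(Add(Add(-217, Function('X')(10, -6)), -43)))) = Add(-4820, Mul(-1, Pow(Add(Add(-217, 2), -43), Rational(3, 2)))) = Add(-4820, Mul(-1, Pow(Add(-215, -43), Rational(3, 2)))) = Add(-4820, Mul(-1, Pow(-258, Rational(3, 2)))) = Add(-4820, Mul(-1, Mul(-258, I, Pow(258, Rational(1, 2))))) = Add(-4820, Mul(258, I, Pow(258, Rational(1, 2))))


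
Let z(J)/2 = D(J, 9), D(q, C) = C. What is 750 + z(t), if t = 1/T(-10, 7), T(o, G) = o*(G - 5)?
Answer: 768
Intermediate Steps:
T(o, G) = o*(-5 + G)
t = -1/20 (t = 1/(-10*(-5 + 7)) = 1/(-10*2) = 1/(-20) = -1/20 ≈ -0.050000)
z(J) = 18 (z(J) = 2*9 = 18)
750 + z(t) = 750 + 18 = 768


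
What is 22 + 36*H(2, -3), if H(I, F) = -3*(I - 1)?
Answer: -86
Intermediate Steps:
H(I, F) = 3 - 3*I (H(I, F) = -3*(-1 + I) = 3 - 3*I)
22 + 36*H(2, -3) = 22 + 36*(3 - 3*2) = 22 + 36*(3 - 6) = 22 + 36*(-3) = 22 - 108 = -86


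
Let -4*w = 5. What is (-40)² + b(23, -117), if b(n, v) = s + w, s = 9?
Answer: 6431/4 ≈ 1607.8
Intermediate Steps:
w = -5/4 (w = -¼*5 = -5/4 ≈ -1.2500)
b(n, v) = 31/4 (b(n, v) = 9 - 5/4 = 31/4)
(-40)² + b(23, -117) = (-40)² + 31/4 = 1600 + 31/4 = 6431/4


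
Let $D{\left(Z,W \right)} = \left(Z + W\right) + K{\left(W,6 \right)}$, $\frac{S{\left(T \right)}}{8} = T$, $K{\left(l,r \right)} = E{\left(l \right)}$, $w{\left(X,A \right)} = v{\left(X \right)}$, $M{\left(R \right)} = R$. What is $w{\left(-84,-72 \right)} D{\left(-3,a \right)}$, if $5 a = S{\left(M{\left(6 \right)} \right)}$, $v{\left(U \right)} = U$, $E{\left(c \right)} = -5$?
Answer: $- \frac{672}{5} \approx -134.4$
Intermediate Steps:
$w{\left(X,A \right)} = X$
$K{\left(l,r \right)} = -5$
$S{\left(T \right)} = 8 T$
$a = \frac{48}{5}$ ($a = \frac{8 \cdot 6}{5} = \frac{1}{5} \cdot 48 = \frac{48}{5} \approx 9.6$)
$D{\left(Z,W \right)} = -5 + W + Z$ ($D{\left(Z,W \right)} = \left(Z + W\right) - 5 = \left(W + Z\right) - 5 = -5 + W + Z$)
$w{\left(-84,-72 \right)} D{\left(-3,a \right)} = - 84 \left(-5 + \frac{48}{5} - 3\right) = \left(-84\right) \frac{8}{5} = - \frac{672}{5}$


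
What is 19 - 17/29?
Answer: 534/29 ≈ 18.414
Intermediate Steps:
19 - 17/29 = 534/29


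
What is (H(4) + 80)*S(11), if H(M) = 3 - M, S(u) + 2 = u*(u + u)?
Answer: 18960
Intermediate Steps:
S(u) = -2 + 2*u² (S(u) = -2 + u*(u + u) = -2 + u*(2*u) = -2 + 2*u²)
(H(4) + 80)*S(11) = ((3 - 1*4) + 80)*(-2 + 2*11²) = ((3 - 4) + 80)*(-2 + 2*121) = (-1 + 80)*(-2 + 242) = 79*240 = 18960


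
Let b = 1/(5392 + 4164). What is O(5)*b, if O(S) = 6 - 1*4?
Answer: 1/4778 ≈ 0.00020929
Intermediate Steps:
O(S) = 2 (O(S) = 6 - 4 = 2)
b = 1/9556 ≈ 0.00010465
O(5)*b = 2*(1/9556) = 1/4778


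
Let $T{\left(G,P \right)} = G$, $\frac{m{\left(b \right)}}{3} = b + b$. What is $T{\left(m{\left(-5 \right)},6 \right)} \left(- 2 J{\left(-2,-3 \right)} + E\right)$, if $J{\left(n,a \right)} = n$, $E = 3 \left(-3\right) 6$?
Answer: $1500$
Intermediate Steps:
$E = -54$ ($E = \left(-9\right) 6 = -54$)
$m{\left(b \right)} = 6 b$ ($m{\left(b \right)} = 3 \left(b + b\right) = 3 \cdot 2 b = 6 b$)
$T{\left(m{\left(-5 \right)},6 \right)} \left(- 2 J{\left(-2,-3 \right)} + E\right) = 6 \left(-5\right) \left(\left(-2\right) \left(-2\right) - 54\right) = - 30 \left(4 - 54\right) = \left(-30\right) \left(-50\right) = 1500$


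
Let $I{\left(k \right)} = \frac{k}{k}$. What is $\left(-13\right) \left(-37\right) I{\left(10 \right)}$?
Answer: $481$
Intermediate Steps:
$I{\left(k \right)} = 1$
$\left(-13\right) \left(-37\right) I{\left(10 \right)} = \left(-13\right) \left(-37\right) 1 = 481 \cdot 1 = 481$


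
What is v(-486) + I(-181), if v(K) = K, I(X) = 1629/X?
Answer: -495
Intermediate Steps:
v(-486) + I(-181) = -486 + 1629/(-181) = -486 + 1629*(-1/181) = -486 - 9 = -495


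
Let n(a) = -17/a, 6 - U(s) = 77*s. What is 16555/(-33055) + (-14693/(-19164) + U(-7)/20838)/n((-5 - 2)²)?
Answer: -1894579543955/680008496124 ≈ -2.7861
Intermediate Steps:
U(s) = 6 - 77*s
16555/(-33055) + (-14693/(-19164) + U(-7)/20838)/n((-5 - 2)²) = 16555/(-33055) + (-14693/(-19164) + (6 - 77*(-7))/20838)/((-17/(-5 - 2)²)) = 16555*(-1/33055) + (-14693*(-1/19164) + (6 + 539)*(1/20838))/((-17/((-7)²))) = -301/601 + (14693/19164 + 545*(1/20838))/((-17/49)) = -301/601 + (14693/19164 + 545/20838)/((-17*1/49)) = -301/601 + 52769519/(66556572*(-17/49)) = -301/601 + (52769519/66556572)*(-49/17) = -301/601 - 2585706431/1131461724 = -1894579543955/680008496124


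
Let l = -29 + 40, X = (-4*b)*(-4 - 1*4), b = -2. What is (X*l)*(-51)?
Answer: 35904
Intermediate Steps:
X = -64 (X = (-4*(-2))*(-4 - 1*4) = 8*(-4 - 4) = 8*(-8) = -64)
l = 11
(X*l)*(-51) = -64*11*(-51) = -704*(-51) = 35904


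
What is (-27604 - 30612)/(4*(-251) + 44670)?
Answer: -29108/21833 ≈ -1.3332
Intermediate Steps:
(-27604 - 30612)/(4*(-251) + 44670) = -58216/(-1004 + 44670) = -58216/43666 = -58216*1/43666 = -29108/21833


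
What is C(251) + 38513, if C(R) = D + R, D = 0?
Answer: 38764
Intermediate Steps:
C(R) = R (C(R) = 0 + R = R)
C(251) + 38513 = 251 + 38513 = 38764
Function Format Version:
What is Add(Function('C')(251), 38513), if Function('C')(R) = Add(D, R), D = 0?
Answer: 38764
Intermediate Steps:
Function('C')(R) = R (Function('C')(R) = Add(0, R) = R)
Add(Function('C')(251), 38513) = Add(251, 38513) = 38764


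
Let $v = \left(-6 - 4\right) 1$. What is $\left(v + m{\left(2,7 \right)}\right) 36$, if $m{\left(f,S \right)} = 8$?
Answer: $-72$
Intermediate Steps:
$v = -10$ ($v = \left(-10\right) 1 = -10$)
$\left(v + m{\left(2,7 \right)}\right) 36 = \left(-10 + 8\right) 36 = \left(-2\right) 36 = -72$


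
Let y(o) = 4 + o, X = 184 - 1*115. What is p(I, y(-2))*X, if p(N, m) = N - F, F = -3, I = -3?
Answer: 0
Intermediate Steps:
X = 69 (X = 184 - 115 = 69)
p(N, m) = 3 + N (p(N, m) = N - 1*(-3) = N + 3 = 3 + N)
p(I, y(-2))*X = (3 - 3)*69 = 0*69 = 0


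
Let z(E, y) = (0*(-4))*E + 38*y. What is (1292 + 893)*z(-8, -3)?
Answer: -249090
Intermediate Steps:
z(E, y) = 38*y (z(E, y) = 0*E + 38*y = 0 + 38*y = 38*y)
(1292 + 893)*z(-8, -3) = (1292 + 893)*(38*(-3)) = 2185*(-114) = -249090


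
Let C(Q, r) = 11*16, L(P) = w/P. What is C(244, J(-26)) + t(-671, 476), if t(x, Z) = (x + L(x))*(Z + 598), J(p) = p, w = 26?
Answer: -483468662/671 ≈ -7.2052e+5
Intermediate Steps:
L(P) = 26/P
C(Q, r) = 176
t(x, Z) = (598 + Z)*(x + 26/x) (t(x, Z) = (x + 26/x)*(Z + 598) = (x + 26/x)*(598 + Z) = (598 + Z)*(x + 26/x))
C(244, J(-26)) + t(-671, 476) = 176 + (15548 + 26*476 + (-671)²*(598 + 476))/(-671) = 176 - (15548 + 12376 + 450241*1074)/671 = 176 - (15548 + 12376 + 483558834)/671 = 176 - 1/671*483586758 = 176 - 483586758/671 = -483468662/671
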